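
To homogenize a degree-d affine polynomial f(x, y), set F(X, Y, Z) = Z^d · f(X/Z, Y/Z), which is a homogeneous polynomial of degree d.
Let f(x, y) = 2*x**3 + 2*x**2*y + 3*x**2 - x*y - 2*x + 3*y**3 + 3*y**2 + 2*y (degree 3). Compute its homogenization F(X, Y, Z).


F(X, Y, Z) = 2*X**3 + 2*X**2*Y + 3*X**2*Z - X*Y*Z - 2*X*Z**2 + 3*Y**3 + 3*Y**2*Z + 2*Y*Z**2

deg(f) = 3.
Substitute x = X/Z, y = Y/Z into f, then multiply by Z^3.
  monomial 2·x^3·y^0 ↦ 2·X^3·Y^0·Z^0.
  monomial 2·x^2·y^1 ↦ 2·X^2·Y^1·Z^0.
  monomial 3·x^2·y^0 ↦ 3·X^2·Y^0·Z^1.
  monomial -1·x^1·y^1 ↦ -1·X^1·Y^1·Z^1.
  monomial -2·x^1·y^0 ↦ -2·X^1·Y^0·Z^2.
  monomial 3·x^0·y^3 ↦ 3·X^0·Y^3·Z^0.
  monomial 3·x^0·y^2 ↦ 3·X^0·Y^2·Z^1.
  monomial 2·x^0·y^1 ↦ 2·X^0·Y^1·Z^2.
Collecting: F(X, Y, Z) = 2*X**3 + 2*X**2*Y + 3*X**2*Z - X*Y*Z - 2*X*Z**2 + 3*Y**3 + 3*Y**2*Z + 2*Y*Z**2.


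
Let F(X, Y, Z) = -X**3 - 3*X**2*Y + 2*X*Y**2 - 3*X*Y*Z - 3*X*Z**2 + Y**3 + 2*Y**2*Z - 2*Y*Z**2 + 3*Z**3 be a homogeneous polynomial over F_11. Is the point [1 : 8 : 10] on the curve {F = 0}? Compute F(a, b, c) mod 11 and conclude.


F(1,8,10) ≡ 5 (mod 11); P is NOT on the curve.

Evaluate F(1, 8, 10) term-by-term (mod 11).
  -X**3 ↦ -1·1·1·1 = -1
  -3*X**2*Y ↦ -3·1·8·1 = -24
  2*X*Y**2 ↦ 2·1·64·1 = 128
  -3*X*Y*Z ↦ -3·1·8·10 = -240
  -3*X*Z**2 ↦ -3·1·1·100 = -300
  Y**3 ↦ 1·1·512·1 = 512
  2*Y**2*Z ↦ 2·1·64·10 = 1280
  -2*Y*Z**2 ↦ -2·1·8·100 = -1600
  3*Z**3 ↦ 3·1·1·1000 = 3000
Sum: F(1, 8, 10) = (-1) + (-24) + (128) + (-240) + (-300) + (512) + (1280) + (-1600) + (3000) = 2755.
Reducing mod 11: 2755 ≡ 5 (mod 11).
Since F(a, b, c) ≡ 5 ≠ 0 (mod 11), P does NOT lie on the curve.


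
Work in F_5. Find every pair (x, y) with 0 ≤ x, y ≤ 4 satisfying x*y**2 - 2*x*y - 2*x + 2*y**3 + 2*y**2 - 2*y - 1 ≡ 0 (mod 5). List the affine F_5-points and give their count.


Affine F_5-points: {(0, 3), (2, 0), (2, 1), (2, 2), (4, 4)}; count = 5.

For each of the 25 pairs (x, y) ∈ F_5², evaluate f(x, y) mod 5. Record the zeros.
  x = 0: [0↦4, 1↦1, 2↦4, 3↦0, 4↦1]  zeros at y ∈ {3}
  x = 1: [0↦2, 1↦3, 2↦2, 3↦1, 4↦2]  zeros at y ∈ ∅
  x = 2: [0↦0, 1↦0, 2↦0, 3↦2, 4↦3]  zeros at y ∈ {0, 1, 2}
  x = 3: [0↦3, 1↦2, 2↦3, 3↦3, 4↦4]  zeros at y ∈ ∅
  x = 4: [0↦1, 1↦4, 2↦1, 3↦4, 4↦0]  zeros at y ∈ {4}
Collecting zeros: affine points = {(0, 3), (2, 0), (2, 1), (2, 2), (4, 4)}.
Total count |C(F_5)_aff| = 5.


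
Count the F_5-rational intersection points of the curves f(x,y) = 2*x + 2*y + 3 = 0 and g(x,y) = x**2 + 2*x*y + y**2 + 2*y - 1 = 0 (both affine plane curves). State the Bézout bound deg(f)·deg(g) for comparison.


Common zeros: {(1, 0)}; count = 1; Bézout bound = 2.

deg(f) = 1, deg(g) = 2, so Bézout bound = 2.
Scan x ∈ F_5. For each x, list the y ∈ F_5 with f(x, y) ≡ 0 and those with g(x, y) ≡ 0 (mod 5); the common zeros in that column are the intersection.
  x = 0: f ≡ 0 at y ∈ {1}; g ≡ 0 at y ∈ ∅; common: ∅.
  x = 1: f ≡ 0 at y ∈ {0}; g ≡ 0 at y ∈ {0, 1}; common: {0}.
  x = 2: f ≡ 0 at y ∈ {4}; g ≡ 0 at y ∈ {1, 3}; common: ∅.
  x = 3: f ≡ 0 at y ∈ {3}; g ≡ 0 at y ∈ ∅; common: ∅.
  x = 4: f ≡ 0 at y ∈ {2}; g ≡ 0 at y ∈ {0}; common: ∅.
Collecting: common zeros = {(1, 0)}, so the count is 1.
Comparison with the Bézout bound: 1 ≤ 2 = deg(f)·deg(g), as expected for curves with no common component (the affine F_5-count falls short of the bound because intersections may lie at infinity, over extension fields, or carry multiplicity).


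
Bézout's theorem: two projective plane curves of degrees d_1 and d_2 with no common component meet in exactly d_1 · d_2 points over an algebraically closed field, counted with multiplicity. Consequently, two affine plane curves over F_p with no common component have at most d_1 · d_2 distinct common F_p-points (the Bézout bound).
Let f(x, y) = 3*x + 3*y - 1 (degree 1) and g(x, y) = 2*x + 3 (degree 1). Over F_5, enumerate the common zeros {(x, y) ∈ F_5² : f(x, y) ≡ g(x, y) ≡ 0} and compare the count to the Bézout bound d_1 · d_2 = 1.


Common zeros: {(1, 1)}; count = 1; Bézout bound = 1.

deg(f) = 1, deg(g) = 1, so Bézout bound = 1.
Scan x ∈ F_5. For each x, list the y ∈ F_5 with f(x, y) ≡ 0 and those with g(x, y) ≡ 0 (mod 5); the common zeros in that column are the intersection.
  x = 0: f ≡ 0 at y ∈ {2}; g ≡ 0 at y ∈ ∅; common: ∅.
  x = 1: f ≡ 0 at y ∈ {1}; g ≡ 0 at y ∈ {0, 1, 2, 3, 4}; common: {1}.
  x = 2: f ≡ 0 at y ∈ {0}; g ≡ 0 at y ∈ ∅; common: ∅.
  x = 3: f ≡ 0 at y ∈ {4}; g ≡ 0 at y ∈ ∅; common: ∅.
  x = 4: f ≡ 0 at y ∈ {3}; g ≡ 0 at y ∈ ∅; common: ∅.
Collecting: common zeros = {(1, 1)}, so the count is 1.
Comparison with the Bézout bound: 1 ≤ 1 = deg(f)·deg(g), as expected for curves with no common component (the bound is attained).


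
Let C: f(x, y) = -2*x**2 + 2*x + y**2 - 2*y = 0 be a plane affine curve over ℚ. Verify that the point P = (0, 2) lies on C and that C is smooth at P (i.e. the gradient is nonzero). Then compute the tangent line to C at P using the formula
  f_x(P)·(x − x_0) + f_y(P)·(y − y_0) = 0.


Tangent line at P: 2*x + 2*y - 4 = 0.

Step 1: f(0, 2) = 0, so P lies on C.
Step 2: partial derivatives
  f_x(x, y) = 2 - 4*x, f_y(x, y) = 2*y - 2.
  f_x(P) = 2, f_y(P) = 2 (gradient nonzero, so P is smooth).
Step 3: tangent line at P: 2·(x − 0) + 2·(y − 2) = 0.
Expanding: 2*x + 2*y - 4 = 0.


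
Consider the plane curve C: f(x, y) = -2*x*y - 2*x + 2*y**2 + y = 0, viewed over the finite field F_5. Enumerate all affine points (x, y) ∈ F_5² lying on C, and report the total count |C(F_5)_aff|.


Affine F_5-points: {(0, 0), (0, 2), (2, 1), (2, 3)}; count = 4.

For each of the 25 pairs (x, y) ∈ F_5², evaluate f(x, y) mod 5. Record the zeros.
  x = 0: [0↦0, 1↦3, 2↦0, 3↦1, 4↦1]  zeros at y ∈ {0, 2}
  x = 1: [0↦3, 1↦4, 2↦4, 3↦3, 4↦1]  zeros at y ∈ ∅
  x = 2: [0↦1, 1↦0, 2↦3, 3↦0, 4↦1]  zeros at y ∈ {1, 3}
  x = 3: [0↦4, 1↦1, 2↦2, 3↦2, 4↦1]  zeros at y ∈ ∅
  x = 4: [0↦2, 1↦2, 2↦1, 3↦4, 4↦1]  zeros at y ∈ ∅
Collecting zeros: affine points = {(0, 0), (0, 2), (2, 1), (2, 3)}.
Total count |C(F_5)_aff| = 4.


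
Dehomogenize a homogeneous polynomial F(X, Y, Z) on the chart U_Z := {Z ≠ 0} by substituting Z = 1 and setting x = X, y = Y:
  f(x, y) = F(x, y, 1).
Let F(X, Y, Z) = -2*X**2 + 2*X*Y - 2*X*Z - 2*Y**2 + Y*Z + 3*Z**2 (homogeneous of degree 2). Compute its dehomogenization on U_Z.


f(x, y) = -2*x**2 + 2*x*y - 2*x - 2*y**2 + y + 3

On U_Z we set Z = 1. Each monomial c·X^i·Y^j·Z^k in F becomes c·x^i·y^j·1^k = c·x^i·y^j.
Substituting Z = 1: F(X, Y, 1) = -2*x**2 + 2*x*y - 2*x - 2*y**2 + y + 3.
Note: deg(f) ≤ deg(F) = 2; strict inequality happens when F is divisible by Z (lost terms).


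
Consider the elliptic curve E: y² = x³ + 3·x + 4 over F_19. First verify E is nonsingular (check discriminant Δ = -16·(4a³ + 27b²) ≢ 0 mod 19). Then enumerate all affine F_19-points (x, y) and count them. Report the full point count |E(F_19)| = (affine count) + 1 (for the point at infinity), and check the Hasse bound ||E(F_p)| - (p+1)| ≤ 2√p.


Affine points = {(0, 2), (0, 17), (4, 2), (4, 17), (5, 7), (5, 12), (7, 8), (7, 11), (9, 0), (11, 0), (12, 1), (12, 18), (13, 6), (13, 13), (14, 4), (14, 15), (15, 2), (15, 17), (16, 5), (16, 14), (17, 3), (17, 16), (18, 0)}; affine count = 23; |E(F_19)| = 24.

Discriminant check: Δ ∝ 4a³ + 27b² = 4·3³ + 27·4² = 4·27 + 27·16 ≡ 8 (mod 19). Nonzero ⇒ E is nonsingular.
For each x ∈ F_19, compute rhs = x³ + 3·x + 4 mod 19, then count y ∈ F_19 with y² ≡ rhs.
  x = 0: rhs = 4, matching y values: 2, 17 (2 points).
  x = 1: rhs = 8, matching y values: none (0 points).
  x = 2: rhs = 18, matching y values: none (0 points).
  x = 3: rhs = 2, matching y values: none (0 points).
  x = 4: rhs = 4, matching y values: 2, 17 (2 points).
  x = 5: rhs = 11, matching y values: 7, 12 (2 points).
  x = 6: rhs = 10, matching y values: none (0 points).
  x = 7: rhs = 7, matching y values: 8, 11 (2 points).
  x = 8: rhs = 8, matching y values: none (0 points).
  x = 9: rhs = 0, matching y values: 0 (1 points).
  x = 10: rhs = 8, matching y values: none (0 points).
  x = 11: rhs = 0, matching y values: 0 (1 points).
  x = 12: rhs = 1, matching y values: 1, 18 (2 points).
  x = 13: rhs = 17, matching y values: 6, 13 (2 points).
  x = 14: rhs = 16, matching y values: 4, 15 (2 points).
  x = 15: rhs = 4, matching y values: 2, 17 (2 points).
  x = 16: rhs = 6, matching y values: 5, 14 (2 points).
  x = 17: rhs = 9, matching y values: 3, 16 (2 points).
  x = 18: rhs = 0, matching y values: 0 (1 points).
Total affine count: 23.
Full point count |E(F_19)| = 23 + 1 = 24.
Hasse bound: |24 − (19+1)| = |4| = 4 ≤ 2√19 ≈ 8.7178 ✓.


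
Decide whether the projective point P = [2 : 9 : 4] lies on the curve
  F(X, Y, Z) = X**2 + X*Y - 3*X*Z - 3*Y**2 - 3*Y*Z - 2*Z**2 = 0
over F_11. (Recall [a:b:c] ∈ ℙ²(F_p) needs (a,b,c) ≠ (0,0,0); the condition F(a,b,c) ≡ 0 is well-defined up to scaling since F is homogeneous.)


F(2,9,4) ≡ 0 (mod 11); P is on the curve.

Evaluate F(2, 9, 4) term-by-term (mod 11).
  X**2 ↦ 1·4·1·1 = 4
  X*Y ↦ 1·2·9·1 = 18
  -3*X*Z ↦ -3·2·1·4 = -24
  -3*Y**2 ↦ -3·1·81·1 = -243
  -3*Y*Z ↦ -3·1·9·4 = -108
  -2*Z**2 ↦ -2·1·1·16 = -32
Sum: F(2, 9, 4) = (4) + (18) + (-24) + (-243) + (-108) + (-32) = -385.
Reducing mod 11: -385 ≡ 0 (mod 11).
Since F(a, b, c) ≡ 0 (mod 11), P lies on the curve.


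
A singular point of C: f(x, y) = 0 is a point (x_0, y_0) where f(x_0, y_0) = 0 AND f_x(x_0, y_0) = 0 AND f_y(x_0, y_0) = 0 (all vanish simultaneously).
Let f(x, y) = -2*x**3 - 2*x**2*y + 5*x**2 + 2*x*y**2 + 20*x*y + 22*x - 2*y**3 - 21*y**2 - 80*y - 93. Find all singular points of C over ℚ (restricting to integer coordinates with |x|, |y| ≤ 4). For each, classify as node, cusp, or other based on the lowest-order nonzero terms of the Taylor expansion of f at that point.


Singular points: {(2, -3)}; classification: node.

Compute partial derivatives:
  f_x = -6*x**2 - 4*x*y + 10*x + 2*y**2 + 20*y + 22.
  f_y = -2*x**2 + 4*x*y + 20*x - 6*y**2 - 42*y - 80.
Scan x_0 ∈ {−4, ..., 4}. For each x_0, f_y(x_0, y) is a polynomial in y; find its integer roots y ∈ {−4, ..., 4}, then test f_x and f at those candidates.
  x = -4: f_y(-4, y) = -6*y**2 - 58*y - 192; no integer root y with |y| ≤ 4.
  x = -3: f_y(-3, y) = -6*y**2 - 54*y - 158; no integer root y with |y| ≤ 4.
  x = -2: f_y(-2, y) = -6*y**2 - 50*y - 128; no integer root y with |y| ≤ 4.
  x = -1: f_y(-1, y) = -6*y**2 - 46*y - 102; no integer root y with |y| ≤ 4.
  x = 0: f_y(0, y) = -6*y**2 - 42*y - 80; no integer root y with |y| ≤ 4.
  x = 1: f_y(1, y) = -6*y**2 - 38*y - 62; no integer root y with |y| ≤ 4.
  x = 2: f_y(2, y) = -6*y**2 - 34*y - 48; vanishes at y ∈ {-3}. (2, -3): f_x = 0, f = 0 — SINGULAR.
  x = 3: f_y(3, y) = -6*y**2 - 30*y - 38; no integer root y with |y| ≤ 4.
  x = 4: f_y(4, y) = -6*y**2 - 26*y - 32; no integer root y with |y| ≤ 4.
Only singular point on the grid: (2, -3).
Classify: substitute x = 2 + u, y = -3 + v and expand: f = -2*u**3 - 2*u**2*v - u**2 + 2*u*v**2 - 2*v**3 + v**2.
No constant or linear terms (consistent with a singular point). Quadratic part: -u**2 + v**2. Cubic part: -2*u**3 - 2*u**2*v + 2*u*v**2 - 2*v**3.
The quadratic part v**2 - u**2 = (v − u)(v + u) splits into two distinct linear factors, so there are two distinct tangent lines y − -3 = ±(x − 2) — this is a node (ordinary double point).
Classification: node.


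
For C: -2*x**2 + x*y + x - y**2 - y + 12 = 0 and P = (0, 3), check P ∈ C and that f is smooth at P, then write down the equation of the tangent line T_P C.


Tangent line at P: 4*x - 7*y + 21 = 0.

Step 1: f(0, 3) = 0, so P lies on C.
Step 2: partial derivatives
  f_x(x, y) = -4*x + y + 1, f_y(x, y) = x - 2*y - 1.
  f_x(P) = 4, f_y(P) = -7 (gradient nonzero, so P is smooth).
Step 3: tangent line at P: 4·(x − 0) + -7·(y − 3) = 0.
Expanding: 4*x - 7*y + 21 = 0.


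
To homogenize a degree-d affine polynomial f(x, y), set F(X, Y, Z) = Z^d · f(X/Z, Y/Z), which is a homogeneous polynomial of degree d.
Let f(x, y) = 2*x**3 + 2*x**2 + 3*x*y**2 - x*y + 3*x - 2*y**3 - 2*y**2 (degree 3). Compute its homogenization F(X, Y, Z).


F(X, Y, Z) = 2*X**3 + 2*X**2*Z + 3*X*Y**2 - X*Y*Z + 3*X*Z**2 - 2*Y**3 - 2*Y**2*Z

deg(f) = 3.
Substitute x = X/Z, y = Y/Z into f, then multiply by Z^3.
  monomial 2·x^3·y^0 ↦ 2·X^3·Y^0·Z^0.
  monomial 2·x^2·y^0 ↦ 2·X^2·Y^0·Z^1.
  monomial 3·x^1·y^2 ↦ 3·X^1·Y^2·Z^0.
  monomial -1·x^1·y^1 ↦ -1·X^1·Y^1·Z^1.
  monomial 3·x^1·y^0 ↦ 3·X^1·Y^0·Z^2.
  monomial -2·x^0·y^3 ↦ -2·X^0·Y^3·Z^0.
  monomial -2·x^0·y^2 ↦ -2·X^0·Y^2·Z^1.
Collecting: F(X, Y, Z) = 2*X**3 + 2*X**2*Z + 3*X*Y**2 - X*Y*Z + 3*X*Z**2 - 2*Y**3 - 2*Y**2*Z.


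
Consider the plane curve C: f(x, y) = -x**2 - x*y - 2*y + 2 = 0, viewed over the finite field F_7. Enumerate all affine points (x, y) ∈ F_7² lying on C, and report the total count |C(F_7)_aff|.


Affine F_7-points: {(0, 1), (1, 5), (2, 3), (3, 0), (4, 0), (6, 1)}; count = 6.

For each of the 49 pairs (x, y) ∈ F_7², evaluate f(x, y) mod 7. Record the zeros.
  x = 0: [0↦2, 1↦0, 2↦5, 3↦3, 4↦1, 5↦6, 6↦4]  zeros at y ∈ {1}
  x = 1: [0↦1, 1↦5, 2↦2, 3↦6, 4↦3, 5↦0, 6↦4]  zeros at y ∈ {5}
  x = 2: [0↦5, 1↦1, 2↦4, 3↦0, 4↦3, 5↦6, 6↦2]  zeros at y ∈ {3}
  x = 3: [0↦0, 1↦2, 2↦4, 3↦6, 4↦1, 5↦3, 6↦5]  zeros at y ∈ {0}
  x = 4: [0↦0, 1↦1, 2↦2, 3↦3, 4↦4, 5↦5, 6↦6]  zeros at y ∈ {0}
  x = 5: [0↦5, 1↦5, 2↦5, 3↦5, 4↦5, 5↦5, 6↦5]  zeros at y ∈ ∅
  x = 6: [0↦1, 1↦0, 2↦6, 3↦5, 4↦4, 5↦3, 6↦2]  zeros at y ∈ {1}
Collecting zeros: affine points = {(0, 1), (1, 5), (2, 3), (3, 0), (4, 0), (6, 1)}.
Total count |C(F_7)_aff| = 6.


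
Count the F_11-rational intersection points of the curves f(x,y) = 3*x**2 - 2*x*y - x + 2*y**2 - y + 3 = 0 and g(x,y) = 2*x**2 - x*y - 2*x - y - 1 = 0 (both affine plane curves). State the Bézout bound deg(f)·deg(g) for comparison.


Common zeros: ∅; count = 0; Bézout bound = 4.

deg(f) = 2, deg(g) = 2, so Bézout bound = 4.
Scan x ∈ F_11. For each x, list the y ∈ F_11 with f(x, y) ≡ 0 and those with g(x, y) ≡ 0 (mod 11); the common zeros in that column are the intersection.
  x = 0: f ≡ 0 at y ∈ ∅; g ≡ 0 at y ∈ {10}; common: ∅.
  x = 1: f ≡ 0 at y ∈ ∅; g ≡ 0 at y ∈ {5}; common: ∅.
  x = 2: f ≡ 0 at y ∈ {2, 6}; g ≡ 0 at y ∈ {1}; common: ∅.
  x = 3: f ≡ 0 at y ∈ {1, 8}; g ≡ 0 at y ∈ {0}; common: ∅.
  x = 4: f ≡ 0 at y ∈ ∅; g ≡ 0 at y ∈ {9}; common: ∅.
  x = 5: f ≡ 0 at y ∈ ∅; g ≡ 0 at y ∈ {1}; common: ∅.
  x = 6: f ≡ 0 at y ∈ {6}; g ≡ 0 at y ∈ {10}; common: ∅.
  x = 7: f ≡ 0 at y ∈ {0, 2}; g ≡ 0 at y ∈ {9}; common: ∅.
  x = 8: f ≡ 0 at y ∈ {0, 3}; g ≡ 0 at y ∈ {5}; common: ∅.
  x = 9: f ≡ 0 at y ∈ {1, 3}; g ≡ 0 at y ∈ {0}; common: ∅.
  x = 10: f ≡ 0 at y ∈ {8}; g ≡ 0 at y ∈ ∅; common: ∅.
Collecting: common zeros = ∅, so the count is 0.
Comparison with the Bézout bound: 0 ≤ 4 = deg(f)·deg(g), as expected for curves with no common component (the affine F_11-count falls short of the bound because intersections may lie at infinity, over extension fields, or carry multiplicity).


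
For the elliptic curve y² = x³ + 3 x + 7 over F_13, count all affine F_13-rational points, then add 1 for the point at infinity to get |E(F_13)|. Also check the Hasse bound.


Affine points = {(3, 2), (3, 11), (5, 2), (5, 11), (8, 6), (8, 7), (9, 3), (9, 10), (10, 6), (10, 7), (12, 4), (12, 9)}; affine count = 12; |E(F_13)| = 13.

Discriminant check: Δ ∝ 4a³ + 27b² = 4·3³ + 27·7² = 4·27 + 27·49 ≡ 1 (mod 13). Nonzero ⇒ E is nonsingular.
For each x ∈ F_13, compute rhs = x³ + 3·x + 7 mod 13, then count y ∈ F_13 with y² ≡ rhs.
  x = 0: rhs = 7, matching y values: none (0 points).
  x = 1: rhs = 11, matching y values: none (0 points).
  x = 2: rhs = 8, matching y values: none (0 points).
  x = 3: rhs = 4, matching y values: 2, 11 (2 points).
  x = 4: rhs = 5, matching y values: none (0 points).
  x = 5: rhs = 4, matching y values: 2, 11 (2 points).
  x = 6: rhs = 7, matching y values: none (0 points).
  x = 7: rhs = 7, matching y values: none (0 points).
  x = 8: rhs = 10, matching y values: 6, 7 (2 points).
  x = 9: rhs = 9, matching y values: 3, 10 (2 points).
  x = 10: rhs = 10, matching y values: 6, 7 (2 points).
  x = 11: rhs = 6, matching y values: none (0 points).
  x = 12: rhs = 3, matching y values: 4, 9 (2 points).
Total affine count: 12.
Full point count |E(F_13)| = 12 + 1 = 13.
Hasse bound: |13 − (13+1)| = |-1| = 1 ≤ 2√13 ≈ 7.2111 ✓.


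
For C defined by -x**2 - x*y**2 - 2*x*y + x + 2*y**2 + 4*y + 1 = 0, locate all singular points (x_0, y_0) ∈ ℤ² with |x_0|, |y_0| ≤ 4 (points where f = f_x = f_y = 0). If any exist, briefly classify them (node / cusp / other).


Singular points: {(1, -1)}; classification: node.

Compute partial derivatives:
  f_x = -2*x - y**2 - 2*y + 1.
  f_y = -2*x*y - 2*x + 4*y + 4.
Scan x_0 ∈ {−4, ..., 4}. For each x_0, f_y(x_0, y) is a polynomial in y; find its integer roots y ∈ {−4, ..., 4}, then test f_x and f at those candidates.
  x = -4: f_y(-4, y) = 12*y + 12; vanishes at y ∈ {-1}. (-4, -1): f_x = 10 ≠ 0.
  x = -3: f_y(-3, y) = 10*y + 10; vanishes at y ∈ {-1}. (-3, -1): f_x = 8 ≠ 0.
  x = -2: f_y(-2, y) = 8*y + 8; vanishes at y ∈ {-1}. (-2, -1): f_x = 6 ≠ 0.
  x = -1: f_y(-1, y) = 6*y + 6; vanishes at y ∈ {-1}. (-1, -1): f_x = 4 ≠ 0.
  x = 0: f_y(0, y) = 4*y + 4; vanishes at y ∈ {-1}. (0, -1): f_x = 2 ≠ 0.
  x = 1: f_y(1, y) = 2*y + 2; vanishes at y ∈ {-1}. (1, -1): f_x = 0, f = 0 — SINGULAR.
  x = 2: f_y(2, y) = 0; vanishes at y ∈ {-4, -3, -2, -1, 0, 1, 2, 3, 4}. (2, -4): f_x = -11 ≠ 0; (2, -3): f_x = -6 ≠ 0; (2, -2): f_x = -3 ≠ 0; (2, -1): f_x = -2 ≠ 0; (2, 0): f_x = -3 ≠ 0; (2, 1): f_x = -6 ≠ 0; (2, 2): f_x = -11 ≠ 0; (2, 3): f_x = -18 ≠ 0; (2, 4): f_x = -27 ≠ 0.
  x = 3: f_y(3, y) = -2*y - 2; vanishes at y ∈ {-1}. (3, -1): f_x = -4 ≠ 0.
  x = 4: f_y(4, y) = -4*y - 4; vanishes at y ∈ {-1}. (4, -1): f_x = -6 ≠ 0.
Only singular point on the grid: (1, -1).
Classify: substitute x = 1 + u, y = -1 + v and expand: f = -u**2 - u*v**2 + v**2.
No constant or linear terms (consistent with a singular point). Quadratic part: -u**2 + v**2. Cubic part: -u*v**2.
The quadratic part v**2 - u**2 = (v − u)(v + u) splits into two distinct linear factors, so there are two distinct tangent lines y − -1 = ±(x − 1) — this is a node (ordinary double point).
Classification: node.


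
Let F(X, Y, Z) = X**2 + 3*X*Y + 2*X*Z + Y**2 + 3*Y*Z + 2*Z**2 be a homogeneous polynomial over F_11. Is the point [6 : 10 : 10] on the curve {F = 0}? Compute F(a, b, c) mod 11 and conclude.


F(6,10,10) ≡ 1 (mod 11); P is NOT on the curve.

Evaluate F(6, 10, 10) term-by-term (mod 11).
  X**2 ↦ 1·36·1·1 = 36
  3*X*Y ↦ 3·6·10·1 = 180
  2*X*Z ↦ 2·6·1·10 = 120
  Y**2 ↦ 1·1·100·1 = 100
  3*Y*Z ↦ 3·1·10·10 = 300
  2*Z**2 ↦ 2·1·1·100 = 200
Sum: F(6, 10, 10) = (36) + (180) + (120) + (100) + (300) + (200) = 936.
Reducing mod 11: 936 ≡ 1 (mod 11).
Since F(a, b, c) ≡ 1 ≠ 0 (mod 11), P does NOT lie on the curve.


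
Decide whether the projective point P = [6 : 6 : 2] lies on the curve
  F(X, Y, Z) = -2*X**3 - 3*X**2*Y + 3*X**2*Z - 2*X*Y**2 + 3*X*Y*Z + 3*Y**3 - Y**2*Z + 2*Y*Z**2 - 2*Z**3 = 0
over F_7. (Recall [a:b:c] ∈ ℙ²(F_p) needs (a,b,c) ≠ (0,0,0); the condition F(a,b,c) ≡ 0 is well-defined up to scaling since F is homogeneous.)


F(6,6,2) ≡ 4 (mod 7); P is NOT on the curve.

Evaluate F(6, 6, 2) term-by-term (mod 7).
  -2*X**3 ↦ -2·216·1·1 = -432
  -3*X**2*Y ↦ -3·36·6·1 = -648
  3*X**2*Z ↦ 3·36·1·2 = 216
  -2*X*Y**2 ↦ -2·6·36·1 = -432
  3*X*Y*Z ↦ 3·6·6·2 = 216
  3*Y**3 ↦ 3·1·216·1 = 648
  -Y**2*Z ↦ -1·1·36·2 = -72
  2*Y*Z**2 ↦ 2·1·6·4 = 48
  -2*Z**3 ↦ -2·1·1·8 = -16
Sum: F(6, 6, 2) = (-432) + (-648) + (216) + (-432) + (216) + (648) + (-72) + (48) + (-16) = -472.
Reducing mod 7: -472 ≡ 4 (mod 7).
Since F(a, b, c) ≡ 4 ≠ 0 (mod 7), P does NOT lie on the curve.


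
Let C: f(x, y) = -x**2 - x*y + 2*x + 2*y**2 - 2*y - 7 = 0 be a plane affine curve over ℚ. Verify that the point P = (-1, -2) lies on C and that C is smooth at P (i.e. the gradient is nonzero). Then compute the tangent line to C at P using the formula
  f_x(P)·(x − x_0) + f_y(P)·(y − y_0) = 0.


Tangent line at P: 6*x - 9*y - 12 = 0.

Step 1: f(-1, -2) = 0, so P lies on C.
Step 2: partial derivatives
  f_x(x, y) = -2*x - y + 2, f_y(x, y) = -x + 4*y - 2.
  f_x(P) = 6, f_y(P) = -9 (gradient nonzero, so P is smooth).
Step 3: tangent line at P: 6·(x − -1) + -9·(y − -2) = 0.
Expanding: 6*x - 9*y - 12 = 0.


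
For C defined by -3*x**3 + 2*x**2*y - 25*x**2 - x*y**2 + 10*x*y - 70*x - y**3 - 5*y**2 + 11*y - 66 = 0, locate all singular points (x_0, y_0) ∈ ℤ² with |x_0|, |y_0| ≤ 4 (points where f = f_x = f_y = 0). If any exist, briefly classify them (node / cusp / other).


Singular points: {(-3, -1)}; classification: cusp.

Compute partial derivatives:
  f_x = -9*x**2 + 4*x*y - 50*x - y**2 + 10*y - 70.
  f_y = 2*x**2 - 2*x*y + 10*x - 3*y**2 - 10*y + 11.
Scan x_0 ∈ {−4, ..., 4}. For each x_0, f_y(x_0, y) is a polynomial in y; find its integer roots y ∈ {−4, ..., 4}, then test f_x and f at those candidates.
  x = -4: f_y(-4, y) = -3*y**2 - 2*y + 3; no integer root y with |y| ≤ 4.
  x = -3: f_y(-3, y) = -3*y**2 - 4*y - 1; vanishes at y ∈ {-1}. (-3, -1): f_x = 0, f = 0 — SINGULAR.
  x = -2: f_y(-2, y) = -3*y**2 - 6*y - 1; no integer root y with |y| ≤ 4.
  x = -1: f_y(-1, y) = -3*y**2 - 8*y + 3; vanishes at y ∈ {-3}. (-1, -3): f_x = -56 ≠ 0.
  x = 0: f_y(0, y) = -3*y**2 - 10*y + 11; no integer root y with |y| ≤ 4.
  x = 1: f_y(1, y) = -3*y**2 - 12*y + 23; no integer root y with |y| ≤ 4.
  x = 2: f_y(2, y) = -3*y**2 - 14*y + 39; no integer root y with |y| ≤ 4.
  x = 3: f_y(3, y) = -3*y**2 - 16*y + 59; no integer root y with |y| ≤ 4.
  x = 4: f_y(4, y) = -3*y**2 - 18*y + 83; no integer root y with |y| ≤ 4.
Only singular point on the grid: (-3, -1).
Classify: substitute x = -3 + u, y = -1 + v and expand: f = -3*u**3 + 2*u**2*v - u*v**2 - v**3 + v**2.
No constant or linear terms (consistent with a singular point). Quadratic part: v**2. Cubic part: -3*u**3 + 2*u**2*v - u*v**2 - v**3.
The quadratic part v**2 is a perfect square, so there is a single (double) tangent line v = 0, i.e. y = -1. Restricting the cubic part to that line (v = 0) leaves -3*u**3 ≠ 0, so f is not divisible by v and the branch is v² ≈ 3*u**3 to lowest order — this is a cusp.
Classification: cusp.


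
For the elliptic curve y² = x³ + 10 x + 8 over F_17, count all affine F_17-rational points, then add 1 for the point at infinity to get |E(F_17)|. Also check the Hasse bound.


Affine points = {(0, 5), (0, 12), (1, 6), (1, 11), (2, 6), (2, 11), (5, 8), (5, 9), (7, 8), (7, 9), (11, 2), (11, 15), (14, 6), (14, 11)}; affine count = 14; |E(F_17)| = 15.

Discriminant check: Δ ∝ 4a³ + 27b² = 4·10³ + 27·8² = 4·1000 + 27·64 ≡ 16 (mod 17). Nonzero ⇒ E is nonsingular.
For each x ∈ F_17, compute rhs = x³ + 10·x + 8 mod 17, then count y ∈ F_17 with y² ≡ rhs.
  x = 0: rhs = 8, matching y values: 5, 12 (2 points).
  x = 1: rhs = 2, matching y values: 6, 11 (2 points).
  x = 2: rhs = 2, matching y values: 6, 11 (2 points).
  x = 3: rhs = 14, matching y values: none (0 points).
  x = 4: rhs = 10, matching y values: none (0 points).
  x = 5: rhs = 13, matching y values: 8, 9 (2 points).
  x = 6: rhs = 12, matching y values: none (0 points).
  x = 7: rhs = 13, matching y values: 8, 9 (2 points).
  x = 8: rhs = 5, matching y values: none (0 points).
  x = 9: rhs = 11, matching y values: none (0 points).
  x = 10: rhs = 3, matching y values: none (0 points).
  x = 11: rhs = 4, matching y values: 2, 15 (2 points).
  x = 12: rhs = 3, matching y values: none (0 points).
  x = 13: rhs = 6, matching y values: none (0 points).
  x = 14: rhs = 2, matching y values: 6, 11 (2 points).
  x = 15: rhs = 14, matching y values: none (0 points).
  x = 16: rhs = 14, matching y values: none (0 points).
Total affine count: 14.
Full point count |E(F_17)| = 14 + 1 = 15.
Hasse bound: |15 − (17+1)| = |-3| = 3 ≤ 2√17 ≈ 8.2462 ✓.


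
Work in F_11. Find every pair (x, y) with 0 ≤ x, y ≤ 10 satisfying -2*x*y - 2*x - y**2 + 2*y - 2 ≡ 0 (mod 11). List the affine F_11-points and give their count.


Affine F_11-points: {(5, 5), (5, 9), (6, 6), (7, 2), (7, 8), (8, 1), (8, 7), (9, 3), (10, 0), (10, 4)}; count = 10.

For each of the 121 pairs (x, y) ∈ F_11², evaluate f(x, y) mod 11. Record the zeros.
  x = 0: [0↦9, 1↦10, 2↦9, 3↦6, 4↦1, 5↦5, 6↦7, 7↦7, 8↦5, 9↦1, 10↦6]  zeros at y ∈ ∅
  x = 1: [0↦7, 1↦6, 2↦3, 3↦9, 4↦2, 5↦4, 6↦4, 7↦2, 8↦9, 9↦3, 10↦6]  zeros at y ∈ ∅
  x = 2: [0↦5, 1↦2, 2↦8, 3↦1, 4↦3, 5↦3, 6↦1, 7↦8, 8↦2, 9↦5, 10↦6]  zeros at y ∈ ∅
  x = 3: [0↦3, 1↦9, 2↦2, 3↦4, 4↦4, 5↦2, 6↦9, 7↦3, 8↦6, 9↦7, 10↦6]  zeros at y ∈ ∅
  x = 4: [0↦1, 1↦5, 2↦7, 3↦7, 4↦5, 5↦1, 6↦6, 7↦9, 8↦10, 9↦9, 10↦6]  zeros at y ∈ ∅
  x = 5: [0↦10, 1↦1, 2↦1, 3↦10, 4↦6, 5↦0, 6↦3, 7↦4, 8↦3, 9↦0, 10↦6]  zeros at y ∈ {5, 9}
  x = 6: [0↦8, 1↦8, 2↦6, 3↦2, 4↦7, 5↦10, 6↦0, 7↦10, 8↦7, 9↦2, 10↦6]  zeros at y ∈ {6}
  x = 7: [0↦6, 1↦4, 2↦0, 3↦5, 4↦8, 5↦9, 6↦8, 7↦5, 8↦0, 9↦4, 10↦6]  zeros at y ∈ {2, 8}
  x = 8: [0↦4, 1↦0, 2↦5, 3↦8, 4↦9, 5↦8, 6↦5, 7↦0, 8↦4, 9↦6, 10↦6]  zeros at y ∈ {1, 7}
  x = 9: [0↦2, 1↦7, 2↦10, 3↦0, 4↦10, 5↦7, 6↦2, 7↦6, 8↦8, 9↦8, 10↦6]  zeros at y ∈ {3}
  x = 10: [0↦0, 1↦3, 2↦4, 3↦3, 4↦0, 5↦6, 6↦10, 7↦1, 8↦1, 9↦10, 10↦6]  zeros at y ∈ {0, 4}
Collecting zeros: affine points = {(5, 5), (5, 9), (6, 6), (7, 2), (7, 8), (8, 1), (8, 7), (9, 3), (10, 0), (10, 4)}.
Total count |C(F_11)_aff| = 10.


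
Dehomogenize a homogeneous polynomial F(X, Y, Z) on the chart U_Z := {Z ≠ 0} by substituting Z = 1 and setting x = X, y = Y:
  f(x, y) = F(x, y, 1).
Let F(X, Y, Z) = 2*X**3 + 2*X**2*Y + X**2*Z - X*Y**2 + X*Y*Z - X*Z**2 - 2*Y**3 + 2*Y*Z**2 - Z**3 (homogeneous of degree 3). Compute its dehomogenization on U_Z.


f(x, y) = 2*x**3 + 2*x**2*y + x**2 - x*y**2 + x*y - x - 2*y**3 + 2*y - 1

On U_Z we set Z = 1. Each monomial c·X^i·Y^j·Z^k in F becomes c·x^i·y^j·1^k = c·x^i·y^j.
Substituting Z = 1: F(X, Y, 1) = 2*x**3 + 2*x**2*y + x**2 - x*y**2 + x*y - x - 2*y**3 + 2*y - 1.
Note: deg(f) ≤ deg(F) = 3; strict inequality happens when F is divisible by Z (lost terms).


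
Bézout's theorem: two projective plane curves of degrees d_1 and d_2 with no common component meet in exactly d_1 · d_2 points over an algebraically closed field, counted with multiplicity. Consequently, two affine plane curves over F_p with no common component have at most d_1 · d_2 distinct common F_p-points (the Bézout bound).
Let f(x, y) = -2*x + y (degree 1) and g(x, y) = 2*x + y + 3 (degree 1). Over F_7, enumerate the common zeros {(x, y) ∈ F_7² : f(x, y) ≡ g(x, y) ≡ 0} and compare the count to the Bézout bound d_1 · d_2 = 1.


Common zeros: {(1, 2)}; count = 1; Bézout bound = 1.

deg(f) = 1, deg(g) = 1, so Bézout bound = 1.
Scan x ∈ F_7. For each x, list the y ∈ F_7 with f(x, y) ≡ 0 and those with g(x, y) ≡ 0 (mod 7); the common zeros in that column are the intersection.
  x = 0: f ≡ 0 at y ∈ {0}; g ≡ 0 at y ∈ {4}; common: ∅.
  x = 1: f ≡ 0 at y ∈ {2}; g ≡ 0 at y ∈ {2}; common: {2}.
  x = 2: f ≡ 0 at y ∈ {4}; g ≡ 0 at y ∈ {0}; common: ∅.
  x = 3: f ≡ 0 at y ∈ {6}; g ≡ 0 at y ∈ {5}; common: ∅.
  x = 4: f ≡ 0 at y ∈ {1}; g ≡ 0 at y ∈ {3}; common: ∅.
  x = 5: f ≡ 0 at y ∈ {3}; g ≡ 0 at y ∈ {1}; common: ∅.
  x = 6: f ≡ 0 at y ∈ {5}; g ≡ 0 at y ∈ {6}; common: ∅.
Collecting: common zeros = {(1, 2)}, so the count is 1.
Comparison with the Bézout bound: 1 ≤ 1 = deg(f)·deg(g), as expected for curves with no common component (the bound is attained).


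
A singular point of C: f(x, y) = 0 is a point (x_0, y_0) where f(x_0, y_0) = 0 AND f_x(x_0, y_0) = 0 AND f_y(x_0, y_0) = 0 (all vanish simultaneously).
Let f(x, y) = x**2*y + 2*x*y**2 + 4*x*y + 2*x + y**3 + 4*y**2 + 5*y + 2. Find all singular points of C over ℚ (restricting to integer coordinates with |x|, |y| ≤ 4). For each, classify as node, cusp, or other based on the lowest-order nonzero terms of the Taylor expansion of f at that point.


Singular points: {(0, -1)}; classification: node.

Compute partial derivatives:
  f_x = 2*x*y + 2*y**2 + 4*y + 2.
  f_y = x**2 + 4*x*y + 4*x + 3*y**2 + 8*y + 5.
Scan x_0 ∈ {−4, ..., 4}. For each x_0, f_y(x_0, y) is a polynomial in y; find its integer roots y ∈ {−4, ..., 4}, then test f_x and f at those candidates.
  x = -4: f_y(-4, y) = 3*y**2 - 8*y + 5; vanishes at y ∈ {1}. (-4, 1): f_x = 0 but f = -4 ≠ 0.
  x = -3: f_y(-3, y) = 3*y**2 - 4*y + 2; no integer root y with |y| ≤ 4.
  x = -2: f_y(-2, y) = 3*y**2 + 1; no integer root y with |y| ≤ 4.
  x = -1: f_y(-1, y) = 3*y**2 + 4*y + 2; no integer root y with |y| ≤ 4.
  x = 0: f_y(0, y) = 3*y**2 + 8*y + 5; vanishes at y ∈ {-1}. (0, -1): f_x = 0, f = 0 — SINGULAR.
  x = 1: f_y(1, y) = 3*y**2 + 12*y + 10; no integer root y with |y| ≤ 4.
  x = 2: f_y(2, y) = 3*y**2 + 16*y + 17; no integer root y with |y| ≤ 4.
  x = 3: f_y(3, y) = 3*y**2 + 20*y + 26; no integer root y with |y| ≤ 4.
  x = 4: f_y(4, y) = 3*y**2 + 24*y + 37; no integer root y with |y| ≤ 4.
Only singular point on the grid: (0, -1).
Classify: substitute x = 0 + u, y = -1 + v and expand: f = u**2*v - u**2 + 2*u*v**2 + v**3 + v**2.
No constant or linear terms (consistent with a singular point). Quadratic part: -u**2 + v**2. Cubic part: u**2*v + 2*u*v**2 + v**3.
The quadratic part v**2 - u**2 = (v − u)(v + u) splits into two distinct linear factors, so there are two distinct tangent lines y − -1 = ±(x − 0) — this is a node (ordinary double point).
Classification: node.


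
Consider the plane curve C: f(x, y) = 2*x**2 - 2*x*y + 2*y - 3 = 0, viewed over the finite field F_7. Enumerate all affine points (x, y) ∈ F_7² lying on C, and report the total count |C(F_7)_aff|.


Affine F_7-points: {(0, 5), (2, 6), (3, 2), (4, 6), (5, 5), (6, 2)}; count = 6.

For each of the 49 pairs (x, y) ∈ F_7², evaluate f(x, y) mod 7. Record the zeros.
  x = 0: [0↦4, 1↦6, 2↦1, 3↦3, 4↦5, 5↦0, 6↦2]  zeros at y ∈ {5}
  x = 1: [0↦6, 1↦6, 2↦6, 3↦6, 4↦6, 5↦6, 6↦6]  zeros at y ∈ ∅
  x = 2: [0↦5, 1↦3, 2↦1, 3↦6, 4↦4, 5↦2, 6↦0]  zeros at y ∈ {6}
  x = 3: [0↦1, 1↦4, 2↦0, 3↦3, 4↦6, 5↦2, 6↦5]  zeros at y ∈ {2}
  x = 4: [0↦1, 1↦2, 2↦3, 3↦4, 4↦5, 5↦6, 6↦0]  zeros at y ∈ {6}
  x = 5: [0↦5, 1↦4, 2↦3, 3↦2, 4↦1, 5↦0, 6↦6]  zeros at y ∈ {5}
  x = 6: [0↦6, 1↦3, 2↦0, 3↦4, 4↦1, 5↦5, 6↦2]  zeros at y ∈ {2}
Collecting zeros: affine points = {(0, 5), (2, 6), (3, 2), (4, 6), (5, 5), (6, 2)}.
Total count |C(F_7)_aff| = 6.


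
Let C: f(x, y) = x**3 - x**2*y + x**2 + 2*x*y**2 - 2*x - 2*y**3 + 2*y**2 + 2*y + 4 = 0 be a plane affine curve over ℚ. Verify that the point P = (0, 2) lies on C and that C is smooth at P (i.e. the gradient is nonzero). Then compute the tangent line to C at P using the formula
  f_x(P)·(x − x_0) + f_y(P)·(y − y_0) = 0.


Tangent line at P: 6*x - 14*y + 28 = 0.

Step 1: f(0, 2) = 0, so P lies on C.
Step 2: partial derivatives
  f_x(x, y) = 3*x**2 - 2*x*y + 2*x + 2*y**2 - 2, f_y(x, y) = -x**2 + 4*x*y - 6*y**2 + 4*y + 2.
  f_x(P) = 6, f_y(P) = -14 (gradient nonzero, so P is smooth).
Step 3: tangent line at P: 6·(x − 0) + -14·(y − 2) = 0.
Expanding: 6*x - 14*y + 28 = 0.


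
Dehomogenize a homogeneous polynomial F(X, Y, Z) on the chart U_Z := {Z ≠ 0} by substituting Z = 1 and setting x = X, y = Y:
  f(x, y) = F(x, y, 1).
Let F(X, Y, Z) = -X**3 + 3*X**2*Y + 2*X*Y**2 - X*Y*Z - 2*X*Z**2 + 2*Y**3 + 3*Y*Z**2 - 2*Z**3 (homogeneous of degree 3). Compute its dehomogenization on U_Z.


f(x, y) = -x**3 + 3*x**2*y + 2*x*y**2 - x*y - 2*x + 2*y**3 + 3*y - 2

On U_Z we set Z = 1. Each monomial c·X^i·Y^j·Z^k in F becomes c·x^i·y^j·1^k = c·x^i·y^j.
Substituting Z = 1: F(X, Y, 1) = -x**3 + 3*x**2*y + 2*x*y**2 - x*y - 2*x + 2*y**3 + 3*y - 2.
Note: deg(f) ≤ deg(F) = 3; strict inequality happens when F is divisible by Z (lost terms).


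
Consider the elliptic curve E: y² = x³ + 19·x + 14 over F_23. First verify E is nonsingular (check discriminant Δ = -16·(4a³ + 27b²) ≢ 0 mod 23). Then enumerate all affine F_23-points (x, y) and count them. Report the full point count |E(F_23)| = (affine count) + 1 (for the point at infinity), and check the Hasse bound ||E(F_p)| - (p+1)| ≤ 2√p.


Affine points = {(3, 11), (3, 12), (4, 4), (4, 19), (5, 2), (5, 21), (10, 10), (10, 13), (11, 6), (11, 17), (17, 11), (17, 12), (18, 1), (18, 22), (19, 9), (19, 14)}; affine count = 16; |E(F_23)| = 17.

Discriminant check: Δ ∝ 4a³ + 27b² = 4·19³ + 27·14² = 4·6859 + 27·196 ≡ 22 (mod 23). Nonzero ⇒ E is nonsingular.
For each x ∈ F_23, compute rhs = x³ + 19·x + 14 mod 23, then count y ∈ F_23 with y² ≡ rhs.
  x = 0: rhs = 14, matching y values: none (0 points).
  x = 1: rhs = 11, matching y values: none (0 points).
  x = 2: rhs = 14, matching y values: none (0 points).
  x = 3: rhs = 6, matching y values: 11, 12 (2 points).
  x = 4: rhs = 16, matching y values: 4, 19 (2 points).
  x = 5: rhs = 4, matching y values: 2, 21 (2 points).
  x = 6: rhs = 22, matching y values: none (0 points).
  x = 7: rhs = 7, matching y values: none (0 points).
  x = 8: rhs = 11, matching y values: none (0 points).
  x = 9: rhs = 17, matching y values: none (0 points).
  x = 10: rhs = 8, matching y values: 10, 13 (2 points).
  x = 11: rhs = 13, matching y values: 6, 17 (2 points).
  x = 12: rhs = 15, matching y values: none (0 points).
  x = 13: rhs = 20, matching y values: none (0 points).
  x = 14: rhs = 11, matching y values: none (0 points).
  x = 15: rhs = 17, matching y values: none (0 points).
  x = 16: rhs = 21, matching y values: none (0 points).
  x = 17: rhs = 6, matching y values: 11, 12 (2 points).
  x = 18: rhs = 1, matching y values: 1, 22 (2 points).
  x = 19: rhs = 12, matching y values: 9, 14 (2 points).
  x = 20: rhs = 22, matching y values: none (0 points).
  x = 21: rhs = 14, matching y values: none (0 points).
  x = 22: rhs = 17, matching y values: none (0 points).
Total affine count: 16.
Full point count |E(F_23)| = 16 + 1 = 17.
Hasse bound: |17 − (23+1)| = |-7| = 7 ≤ 2√23 ≈ 9.5917 ✓.


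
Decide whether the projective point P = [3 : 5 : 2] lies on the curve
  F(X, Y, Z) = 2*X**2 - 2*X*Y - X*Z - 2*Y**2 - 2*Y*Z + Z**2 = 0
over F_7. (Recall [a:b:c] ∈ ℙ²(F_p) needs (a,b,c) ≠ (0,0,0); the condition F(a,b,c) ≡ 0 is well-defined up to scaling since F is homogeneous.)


F(3,5,2) ≡ 0 (mod 7); P is on the curve.

Evaluate F(3, 5, 2) term-by-term (mod 7).
  2*X**2 ↦ 2·9·1·1 = 18
  -2*X*Y ↦ -2·3·5·1 = -30
  -X*Z ↦ -1·3·1·2 = -6
  -2*Y**2 ↦ -2·1·25·1 = -50
  -2*Y*Z ↦ -2·1·5·2 = -20
  Z**2 ↦ 1·1·1·4 = 4
Sum: F(3, 5, 2) = (18) + (-30) + (-6) + (-50) + (-20) + (4) = -84.
Reducing mod 7: -84 ≡ 0 (mod 7).
Since F(a, b, c) ≡ 0 (mod 7), P lies on the curve.


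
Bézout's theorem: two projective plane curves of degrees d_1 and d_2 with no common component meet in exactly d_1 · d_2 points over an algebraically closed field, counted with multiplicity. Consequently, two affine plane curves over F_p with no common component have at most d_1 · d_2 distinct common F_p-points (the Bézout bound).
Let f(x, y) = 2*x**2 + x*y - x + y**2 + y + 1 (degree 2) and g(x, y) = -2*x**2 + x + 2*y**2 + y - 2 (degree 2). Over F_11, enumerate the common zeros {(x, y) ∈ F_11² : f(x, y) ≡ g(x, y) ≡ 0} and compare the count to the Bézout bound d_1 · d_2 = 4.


Common zeros: ∅; count = 0; Bézout bound = 4.

deg(f) = 2, deg(g) = 2, so Bézout bound = 4.
Scan x ∈ F_11. For each x, list the y ∈ F_11 with f(x, y) ≡ 0 and those with g(x, y) ≡ 0 (mod 11); the common zeros in that column are the intersection.
  x = 0: f ≡ 0 at y ∈ ∅; g ≡ 0 at y ∈ ∅; common: ∅.
  x = 1: f ≡ 0 at y ∈ ∅; g ≡ 0 at y ∈ {1, 4}; common: ∅.
  x = 2: f ≡ 0 at y ∈ {1, 7}; g ≡ 0 at y ∈ ∅; common: ∅.
  x = 3: f ≡ 0 at y ∈ ∅; g ≡ 0 at y ∈ {7, 9}; common: ∅.
  x = 4: f ≡ 0 at y ∈ ∅; g ≡ 0 at y ∈ ∅; common: ∅.
  x = 5: f ≡ 0 at y ∈ ∅; g ≡ 0 at y ∈ {1, 4}; common: ∅.
  x = 6: f ≡ 0 at y ∈ {7, 8}; g ≡ 0 at y ∈ ∅; common: ∅.
  x = 7: f ≡ 0 at y ∈ {6, 8}; g ≡ 0 at y ∈ ∅; common: ∅.
  x = 8: f ≡ 0 at y ∈ {0, 2}; g ≡ 0 at y ∈ {6, 10}; common: ∅.
  x = 9: f ≡ 0 at y ∈ {0, 1}; g ≡ 0 at y ∈ {6, 10}; common: ∅.
  x = 10: f ≡ 0 at y ∈ ∅; g ≡ 0 at y ∈ ∅; common: ∅.
Collecting: common zeros = ∅, so the count is 0.
Comparison with the Bézout bound: 0 ≤ 4 = deg(f)·deg(g), as expected for curves with no common component (the affine F_11-count falls short of the bound because intersections may lie at infinity, over extension fields, or carry multiplicity).


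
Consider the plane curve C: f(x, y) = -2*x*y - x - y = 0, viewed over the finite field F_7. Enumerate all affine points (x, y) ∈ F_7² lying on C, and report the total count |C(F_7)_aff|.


Affine F_7-points: {(0, 0), (1, 2), (2, 1), (4, 5), (5, 4), (6, 6)}; count = 6.

For each of the 49 pairs (x, y) ∈ F_7², evaluate f(x, y) mod 7. Record the zeros.
  x = 0: [0↦0, 1↦6, 2↦5, 3↦4, 4↦3, 5↦2, 6↦1]  zeros at y ∈ {0}
  x = 1: [0↦6, 1↦3, 2↦0, 3↦4, 4↦1, 5↦5, 6↦2]  zeros at y ∈ {2}
  x = 2: [0↦5, 1↦0, 2↦2, 3↦4, 4↦6, 5↦1, 6↦3]  zeros at y ∈ {1}
  x = 3: [0↦4, 1↦4, 2↦4, 3↦4, 4↦4, 5↦4, 6↦4]  zeros at y ∈ ∅
  x = 4: [0↦3, 1↦1, 2↦6, 3↦4, 4↦2, 5↦0, 6↦5]  zeros at y ∈ {5}
  x = 5: [0↦2, 1↦5, 2↦1, 3↦4, 4↦0, 5↦3, 6↦6]  zeros at y ∈ {4}
  x = 6: [0↦1, 1↦2, 2↦3, 3↦4, 4↦5, 5↦6, 6↦0]  zeros at y ∈ {6}
Collecting zeros: affine points = {(0, 0), (1, 2), (2, 1), (4, 5), (5, 4), (6, 6)}.
Total count |C(F_7)_aff| = 6.


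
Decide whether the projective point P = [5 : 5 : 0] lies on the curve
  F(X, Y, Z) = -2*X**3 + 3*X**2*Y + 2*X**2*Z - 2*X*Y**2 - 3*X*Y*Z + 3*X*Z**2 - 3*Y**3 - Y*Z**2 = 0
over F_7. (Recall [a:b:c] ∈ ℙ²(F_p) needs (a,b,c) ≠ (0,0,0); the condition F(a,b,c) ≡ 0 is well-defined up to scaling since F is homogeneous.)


F(5,5,0) ≡ 4 (mod 7); P is NOT on the curve.

Evaluate F(5, 5, 0) term-by-term (mod 7).
  -2*X**3 ↦ -2·125·1·1 = -250
  3*X**2*Y ↦ 3·25·5·1 = 375
  2*X**2*Z ↦ 2·25·1·0 = 0
  -2*X*Y**2 ↦ -2·5·25·1 = -250
  -3*X*Y*Z ↦ -3·5·5·0 = 0
  3*X*Z**2 ↦ 3·5·1·0 = 0
  -3*Y**3 ↦ -3·1·125·1 = -375
  -Y*Z**2 ↦ -1·1·5·0 = 0
Sum: F(5, 5, 0) = (-250) + (375) + (0) + (-250) + (0) + (0) + (-375) + (0) = -500.
Reducing mod 7: -500 ≡ 4 (mod 7).
Since F(a, b, c) ≡ 4 ≠ 0 (mod 7), P does NOT lie on the curve.


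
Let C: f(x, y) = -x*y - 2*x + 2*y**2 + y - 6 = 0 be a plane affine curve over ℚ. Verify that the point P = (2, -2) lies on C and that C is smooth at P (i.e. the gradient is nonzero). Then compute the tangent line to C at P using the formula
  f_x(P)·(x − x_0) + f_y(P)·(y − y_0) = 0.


Tangent line at P: -9*y - 18 = 0.

Step 1: f(2, -2) = 0, so P lies on C.
Step 2: partial derivatives
  f_x(x, y) = -y - 2, f_y(x, y) = -x + 4*y + 1.
  f_x(P) = 0, f_y(P) = -9 (gradient nonzero, so P is smooth).
Step 3: tangent line at P: 0·(x − 2) + -9·(y − -2) = 0.
Expanding: -9*y - 18 = 0.


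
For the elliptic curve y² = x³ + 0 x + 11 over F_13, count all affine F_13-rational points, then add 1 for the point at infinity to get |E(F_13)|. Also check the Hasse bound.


Affine points = {(1, 5), (1, 8), (3, 5), (3, 8), (4, 6), (4, 7), (7, 4), (7, 9), (8, 4), (8, 9), (9, 5), (9, 8), (10, 6), (10, 7), (11, 4), (11, 9), (12, 6), (12, 7)}; affine count = 18; |E(F_13)| = 19.

Discriminant check: Δ ∝ 4a³ + 27b² = 4·0³ + 27·11² = 4·0 + 27·121 ≡ 4 (mod 13). Nonzero ⇒ E is nonsingular.
For each x ∈ F_13, compute rhs = x³ + 0·x + 11 mod 13, then count y ∈ F_13 with y² ≡ rhs.
  x = 0: rhs = 11, matching y values: none (0 points).
  x = 1: rhs = 12, matching y values: 5, 8 (2 points).
  x = 2: rhs = 6, matching y values: none (0 points).
  x = 3: rhs = 12, matching y values: 5, 8 (2 points).
  x = 4: rhs = 10, matching y values: 6, 7 (2 points).
  x = 5: rhs = 6, matching y values: none (0 points).
  x = 6: rhs = 6, matching y values: none (0 points).
  x = 7: rhs = 3, matching y values: 4, 9 (2 points).
  x = 8: rhs = 3, matching y values: 4, 9 (2 points).
  x = 9: rhs = 12, matching y values: 5, 8 (2 points).
  x = 10: rhs = 10, matching y values: 6, 7 (2 points).
  x = 11: rhs = 3, matching y values: 4, 9 (2 points).
  x = 12: rhs = 10, matching y values: 6, 7 (2 points).
Total affine count: 18.
Full point count |E(F_13)| = 18 + 1 = 19.
Hasse bound: |19 − (13+1)| = |5| = 5 ≤ 2√13 ≈ 7.2111 ✓.
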